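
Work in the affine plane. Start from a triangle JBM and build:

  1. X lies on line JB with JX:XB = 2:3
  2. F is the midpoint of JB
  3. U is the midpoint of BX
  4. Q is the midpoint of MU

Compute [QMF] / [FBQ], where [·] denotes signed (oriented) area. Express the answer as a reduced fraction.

[QMF]:[FBQ] = 2/5

Choose coordinates J = (0, 0), B = (1, 0), M = (0, 1).
1. X lies on line JB with JX:XB = 2:3 ⇒ X = (2/5, 0)
2. F is the midpoint of JB ⇒ F = (1/2, 0)
3. U is the midpoint of BX ⇒ U = (7/10, 0)
4. Q is the midpoint of MU ⇒ Q = (7/20, 1/2)
2·[QMF] = 1/10, 2·[FBQ] = 1/4
[QMF]:[FBQ] = 1/10:1/4 = 2/5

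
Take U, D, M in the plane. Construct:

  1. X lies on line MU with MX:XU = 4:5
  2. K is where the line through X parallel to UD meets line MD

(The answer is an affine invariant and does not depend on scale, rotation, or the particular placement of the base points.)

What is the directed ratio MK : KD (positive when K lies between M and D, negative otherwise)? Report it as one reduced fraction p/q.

Work in coordinates with U = (0, 0), D = (1, 0), M = (0, 1).
1. X lies on line MU with MX:XU = 4:5 ⇒ X = (0, 5/9)
2. K is where the line through X parallel to UD meets line MD ⇒ K = (4/9, 5/9)
K = M + t·(D−M) with t = 4/9, so MK:KD = t:(1−t) = 4/9:5/9

MK:KD = 4/5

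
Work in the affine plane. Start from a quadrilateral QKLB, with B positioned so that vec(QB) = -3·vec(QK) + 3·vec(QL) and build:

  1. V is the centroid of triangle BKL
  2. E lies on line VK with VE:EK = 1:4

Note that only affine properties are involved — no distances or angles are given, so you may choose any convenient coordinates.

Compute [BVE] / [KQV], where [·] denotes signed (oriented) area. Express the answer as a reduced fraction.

Choose coordinates Q = (0, 0), K = (1, 0), L = (0, 1), B = (-3, 3).
1. V is the centroid of triangle BKL ⇒ V = (-2/3, 4/3)
2. E lies on line VK with VE:EK = 1:4 ⇒ E = (-1/3, 16/15)
2·[BVE] = -1/15, 2·[KQV] = -4/3
[BVE]:[KQV] = -1/15:-4/3 = 1/20

[BVE]:[KQV] = 1/20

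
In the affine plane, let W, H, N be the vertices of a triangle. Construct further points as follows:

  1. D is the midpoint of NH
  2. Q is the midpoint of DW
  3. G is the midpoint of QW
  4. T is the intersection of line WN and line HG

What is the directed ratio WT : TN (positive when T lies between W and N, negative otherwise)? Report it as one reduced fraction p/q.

Choose coordinates W = (0, 0), H = (1, 0), N = (0, 1).
1. D is the midpoint of NH ⇒ D = (1/2, 1/2)
2. Q is the midpoint of DW ⇒ Q = (1/4, 1/4)
3. G is the midpoint of QW ⇒ G = (1/8, 1/8)
4. T is the intersection of line WN and line HG ⇒ T = (0, 1/7)
T = W + t·(N−W) with t = 1/7, so WT:TN = t:(1−t) = 1/7:6/7

WT:TN = 1/6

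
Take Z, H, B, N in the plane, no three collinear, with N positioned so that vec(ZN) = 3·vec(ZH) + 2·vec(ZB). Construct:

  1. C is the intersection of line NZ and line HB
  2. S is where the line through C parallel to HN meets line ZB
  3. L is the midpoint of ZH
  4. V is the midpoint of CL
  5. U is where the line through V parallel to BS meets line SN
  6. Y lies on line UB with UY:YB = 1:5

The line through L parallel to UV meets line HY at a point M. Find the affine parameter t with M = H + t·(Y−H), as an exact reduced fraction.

Work in coordinates with Z = (0, 0), H = (1, 0), B = (0, 1), N = (3, 2).
1. C is the intersection of line NZ and line HB ⇒ C = (3/5, 2/5)
2. S is where the line through C parallel to HN meets line ZB ⇒ S = (0, -1/5)
3. L is the midpoint of ZH ⇒ L = (1/2, 0)
4. V is the midpoint of CL ⇒ V = (11/20, 1/5)
5. U is where the line through V parallel to BS meets line SN ⇒ U = (11/20, 61/300)
6. Y lies on line UB with UY:YB = 1:5 ⇒ Y = (11/24, 121/360)
through L parallel to UV: direction (0, -1/300); meets HY at M = (1/2, 121/390)
M = H + t·(Y−H) with t = 12/13

t = 12/13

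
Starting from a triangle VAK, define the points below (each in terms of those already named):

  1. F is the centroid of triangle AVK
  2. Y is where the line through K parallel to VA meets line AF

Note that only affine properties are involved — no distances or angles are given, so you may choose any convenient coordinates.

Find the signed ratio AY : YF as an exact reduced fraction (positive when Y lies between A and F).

AY:YF = -3/2

Set V = (0, 0), A = (1, 0), K = (0, 1); any affine frame gives the same invariant.
1. F is the centroid of triangle AVK ⇒ F = (1/3, 1/3)
2. Y is where the line through K parallel to VA meets line AF ⇒ Y = (-1, 1)
Y = A + t·(F−A) with t = 3, so AY:YF = t:(1−t) = 3:-2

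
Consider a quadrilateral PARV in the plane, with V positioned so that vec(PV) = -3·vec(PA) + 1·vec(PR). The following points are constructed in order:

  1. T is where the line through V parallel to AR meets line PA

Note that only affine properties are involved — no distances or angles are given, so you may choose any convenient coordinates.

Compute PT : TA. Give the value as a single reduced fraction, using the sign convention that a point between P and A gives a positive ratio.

Assign P = (0, 0), A = (1, 0), R = (0, 1), V = (-3, 1) — the answer is frame-independent, so this choice is without loss of generality.
1. T is where the line through V parallel to AR meets line PA ⇒ T = (-2, 0)
T = P + t·(A−P) with t = -2, so PT:TA = t:(1−t) = -2:3

PT:TA = -2/3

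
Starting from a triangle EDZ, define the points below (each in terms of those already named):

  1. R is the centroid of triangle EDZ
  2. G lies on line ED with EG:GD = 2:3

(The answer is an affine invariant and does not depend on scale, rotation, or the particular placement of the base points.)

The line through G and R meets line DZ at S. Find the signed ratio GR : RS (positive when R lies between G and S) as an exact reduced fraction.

Assign E = (0, 0), D = (1, 0), Z = (0, 1) — the answer is frame-independent, so this choice is without loss of generality.
1. R is the centroid of triangle EDZ ⇒ R = (1/3, 1/3)
2. G lies on line ED with EG:GD = 2:3 ⇒ G = (2/5, 0)
line GR meets DZ at S = (1/4, 3/4)
R = G + t·(S−G) with t = 4/9, so GR:RS = 4/9:5/9

GR:RS = 4/5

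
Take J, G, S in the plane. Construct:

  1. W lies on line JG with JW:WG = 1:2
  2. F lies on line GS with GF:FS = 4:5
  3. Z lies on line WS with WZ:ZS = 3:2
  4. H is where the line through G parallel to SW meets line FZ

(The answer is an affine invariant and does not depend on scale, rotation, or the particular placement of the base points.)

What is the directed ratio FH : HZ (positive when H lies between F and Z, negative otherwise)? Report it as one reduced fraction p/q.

FH:HZ = -4/9

Assign J = (0, 0), G = (1, 0), S = (0, 1) — the answer is frame-independent, so this choice is without loss of generality.
1. W lies on line JG with JW:WG = 1:2 ⇒ W = (1/3, 0)
2. F lies on line GS with GF:FS = 4:5 ⇒ F = (5/9, 4/9)
3. Z lies on line WS with WZ:ZS = 3:2 ⇒ Z = (2/15, 3/5)
4. H is where the line through G parallel to SW meets line FZ ⇒ H = (67/75, 8/25)
H = F + t·(Z−F) with t = -4/5, so FH:HZ = t:(1−t) = -4/5:9/5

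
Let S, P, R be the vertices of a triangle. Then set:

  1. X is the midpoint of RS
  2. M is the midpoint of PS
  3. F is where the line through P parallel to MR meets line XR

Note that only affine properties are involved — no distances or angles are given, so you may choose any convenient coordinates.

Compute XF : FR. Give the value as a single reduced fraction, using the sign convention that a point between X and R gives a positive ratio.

XF:FR = -3/2

Assign S = (0, 0), P = (1, 0), R = (0, 1) — the answer is frame-independent, so this choice is without loss of generality.
1. X is the midpoint of RS ⇒ X = (0, 1/2)
2. M is the midpoint of PS ⇒ M = (1/2, 0)
3. F is where the line through P parallel to MR meets line XR ⇒ F = (0, 2)
F = X + t·(R−X) with t = 3, so XF:FR = t:(1−t) = 3:-2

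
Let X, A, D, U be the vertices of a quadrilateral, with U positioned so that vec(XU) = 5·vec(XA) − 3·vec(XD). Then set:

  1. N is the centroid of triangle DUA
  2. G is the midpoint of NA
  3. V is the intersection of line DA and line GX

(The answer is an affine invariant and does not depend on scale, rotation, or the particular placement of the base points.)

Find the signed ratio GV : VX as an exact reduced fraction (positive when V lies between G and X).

Assign X = (0, 0), A = (1, 0), D = (0, 1), U = (5, -3) — the answer is frame-independent, so this choice is without loss of generality.
1. N is the centroid of triangle DUA ⇒ N = (2, -2/3)
2. G is the midpoint of NA ⇒ G = (3/2, -1/3)
3. V is the intersection of line DA and line GX ⇒ V = (9/7, -2/7)
V = G + t·(X−G) with t = 1/7, so GV:VX = t:(1−t) = 1/7:6/7

GV:VX = 1/6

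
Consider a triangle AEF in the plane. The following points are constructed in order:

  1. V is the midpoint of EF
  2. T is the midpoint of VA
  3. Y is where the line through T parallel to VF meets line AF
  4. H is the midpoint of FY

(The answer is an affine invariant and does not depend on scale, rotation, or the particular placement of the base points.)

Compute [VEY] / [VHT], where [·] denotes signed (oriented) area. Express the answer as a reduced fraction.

[VEY]:[VHT] = -4/3

Choose coordinates A = (0, 0), E = (1, 0), F = (0, 1).
1. V is the midpoint of EF ⇒ V = (1/2, 1/2)
2. T is the midpoint of VA ⇒ T = (1/4, 1/4)
3. Y is where the line through T parallel to VF meets line AF ⇒ Y = (0, 1/2)
4. H is the midpoint of FY ⇒ H = (0, 3/4)
2·[VEY] = -1/4, 2·[VHT] = 3/16
[VEY]:[VHT] = -1/4:3/16 = -4/3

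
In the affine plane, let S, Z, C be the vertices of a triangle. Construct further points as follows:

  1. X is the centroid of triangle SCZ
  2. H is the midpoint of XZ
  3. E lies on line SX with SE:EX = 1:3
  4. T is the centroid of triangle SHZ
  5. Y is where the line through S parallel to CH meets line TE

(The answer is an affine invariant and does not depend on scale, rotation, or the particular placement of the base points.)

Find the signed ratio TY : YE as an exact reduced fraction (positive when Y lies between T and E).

Choose coordinates S = (0, 0), Z = (1, 0), C = (0, 1).
1. X is the centroid of triangle SCZ ⇒ X = (1/3, 1/3)
2. H is the midpoint of XZ ⇒ H = (2/3, 1/6)
3. E lies on line SX with SE:EX = 1:3 ⇒ E = (1/12, 1/12)
4. T is the centroid of triangle SHZ ⇒ T = (5/9, 1/18)
5. Y is where the line through S parallel to CH meets line TE ⇒ Y = (-2/27, 5/54)
Y = T + t·(E−T) with t = 4/3, so TY:YE = t:(1−t) = 4/3:-1/3

TY:YE = -4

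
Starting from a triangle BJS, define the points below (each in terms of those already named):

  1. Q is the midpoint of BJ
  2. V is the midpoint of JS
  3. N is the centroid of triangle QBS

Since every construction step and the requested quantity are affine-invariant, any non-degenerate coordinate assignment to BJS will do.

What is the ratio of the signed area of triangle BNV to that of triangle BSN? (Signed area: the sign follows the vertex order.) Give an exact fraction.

Assign B = (0, 0), J = (1, 0), S = (0, 1) — the answer is frame-independent, so this choice is without loss of generality.
1. Q is the midpoint of BJ ⇒ Q = (1/2, 0)
2. V is the midpoint of JS ⇒ V = (1/2, 1/2)
3. N is the centroid of triangle QBS ⇒ N = (1/6, 1/3)
2·[BNV] = -1/12, 2·[BSN] = -1/6
[BNV]:[BSN] = -1/12:-1/6 = 1/2

[BNV]:[BSN] = 1/2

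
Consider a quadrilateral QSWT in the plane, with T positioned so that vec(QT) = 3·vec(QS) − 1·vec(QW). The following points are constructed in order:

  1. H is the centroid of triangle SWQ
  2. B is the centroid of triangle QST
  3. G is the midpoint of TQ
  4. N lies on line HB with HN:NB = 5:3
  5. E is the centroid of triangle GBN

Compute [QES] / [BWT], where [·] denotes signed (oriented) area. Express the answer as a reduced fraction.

[QES]:[BWT] = -11/48

Assign Q = (0, 0), S = (1, 0), W = (0, 1), T = (3, -1) — the answer is frame-independent, so this choice is without loss of generality.
1. H is the centroid of triangle SWQ ⇒ H = (1/3, 1/3)
2. B is the centroid of triangle QST ⇒ B = (4/3, -1/3)
3. G is the midpoint of TQ ⇒ G = (3/2, -1/2)
4. N lies on line HB with HN:NB = 5:3 ⇒ N = (23/24, -1/12)
5. E is the centroid of triangle GBN ⇒ E = (91/72, -11/36)
2·[QES] = 11/36, 2·[BWT] = -4/3
[QES]:[BWT] = 11/36:-4/3 = -11/48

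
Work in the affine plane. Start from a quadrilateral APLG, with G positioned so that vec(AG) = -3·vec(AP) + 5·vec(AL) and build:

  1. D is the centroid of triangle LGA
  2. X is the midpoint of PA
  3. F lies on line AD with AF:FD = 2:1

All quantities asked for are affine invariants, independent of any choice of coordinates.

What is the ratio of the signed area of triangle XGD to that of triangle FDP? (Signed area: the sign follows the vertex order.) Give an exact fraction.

[XGD]:[FDP] = -3/4

Choose coordinates A = (0, 0), P = (1, 0), L = (0, 1), G = (-3, 5).
1. D is the centroid of triangle LGA ⇒ D = (-1, 2)
2. X is the midpoint of PA ⇒ X = (1/2, 0)
3. F lies on line AD with AF:FD = 2:1 ⇒ F = (-2/3, 4/3)
2·[XGD] = 1/2, 2·[FDP] = -2/3
[XGD]:[FDP] = 1/2:-2/3 = -3/4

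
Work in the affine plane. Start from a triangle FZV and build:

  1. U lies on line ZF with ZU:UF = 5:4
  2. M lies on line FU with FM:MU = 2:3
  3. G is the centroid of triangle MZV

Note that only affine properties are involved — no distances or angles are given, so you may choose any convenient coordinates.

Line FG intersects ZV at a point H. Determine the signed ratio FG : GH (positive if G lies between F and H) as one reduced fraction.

FG:GH = 98/37

Work in coordinates with F = (0, 0), Z = (1, 0), V = (0, 1).
1. U lies on line ZF with ZU:UF = 5:4 ⇒ U = (4/9, 0)
2. M lies on line FU with FM:MU = 2:3 ⇒ M = (8/45, 0)
3. G is the centroid of triangle MZV ⇒ G = (53/135, 1/3)
line FG meets ZV at H = (53/98, 45/98)
G = F + t·(H−F) with t = 98/135, so FG:GH = 98/135:37/135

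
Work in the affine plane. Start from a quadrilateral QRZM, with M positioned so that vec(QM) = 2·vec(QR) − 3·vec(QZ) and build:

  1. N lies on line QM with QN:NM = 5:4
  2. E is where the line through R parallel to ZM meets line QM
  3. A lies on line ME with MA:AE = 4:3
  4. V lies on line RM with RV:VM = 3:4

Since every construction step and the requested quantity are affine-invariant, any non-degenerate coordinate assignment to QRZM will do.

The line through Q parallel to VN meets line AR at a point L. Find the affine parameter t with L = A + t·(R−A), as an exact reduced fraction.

Assign Q = (0, 0), R = (1, 0), Z = (0, 1), M = (2, -3) — the answer is frame-independent, so this choice is without loss of generality.
1. N lies on line QM with QN:NM = 5:4 ⇒ N = (10/9, -5/3)
2. E is where the line through R parallel to ZM meets line QM ⇒ E = (4, -6)
3. A lies on line ME with MA:AE = 4:3 ⇒ A = (22/7, -33/7)
4. V lies on line RM with RV:VM = 3:4 ⇒ V = (10/7, -9/7)
through Q parallel to VN: direction (-20/63, -8/21); meets AR at L = (11/17, 66/85)
L = A + t·(R−A) with t = 99/85

t = 99/85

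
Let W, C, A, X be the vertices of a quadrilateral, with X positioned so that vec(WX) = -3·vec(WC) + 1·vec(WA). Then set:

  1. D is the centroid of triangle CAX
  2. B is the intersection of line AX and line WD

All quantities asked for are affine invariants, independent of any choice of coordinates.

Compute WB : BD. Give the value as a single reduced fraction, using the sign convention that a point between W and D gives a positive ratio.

Choose coordinates W = (0, 0), C = (1, 0), A = (0, 1), X = (-3, 1).
1. D is the centroid of triangle CAX ⇒ D = (-2/3, 2/3)
2. B is the intersection of line AX and line WD ⇒ B = (-1, 1)
B = W + t·(D−W) with t = 3/2, so WB:BD = t:(1−t) = 3/2:-1/2

WB:BD = -3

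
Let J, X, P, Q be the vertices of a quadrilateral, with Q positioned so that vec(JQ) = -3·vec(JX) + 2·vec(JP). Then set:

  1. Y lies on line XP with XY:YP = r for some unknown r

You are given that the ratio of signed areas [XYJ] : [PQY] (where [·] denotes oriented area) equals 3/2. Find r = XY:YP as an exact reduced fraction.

Set J = (0, 0), X = (1, 0), P = (0, 1), Q = (-3, 2); any affine frame gives the same invariant.
1. With XY:YP = r, write λ = r/(r+1) so Y = X + λ·(P−X); Y is affine-linear in λ
Every point depending on Y is an affine combination of Y and λ-independent points, so each such coordinate is linear in λ; the λ² term in each signed area is a multiple of (P−X)×(P−X) = 0, so 2·[XYJ] and 2·[PQY] are each linear in λ. Evaluating at λ=0 and λ=1:
  2·[XYJ] = λ,   2·[PQY] = -2·λ + 2
So [XYJ]:[PQY] = (λ) / (-2·λ + 2). Setting this equal to 3/2:
  λ = 3/2·(-2·λ + 2)  ⇒  λ = 3/4
Then r = λ/(1−λ) = (3/4)/(1/4) = 3. Check: with r = 3, Y = (1/4, 3/4) and [XYJ]:[PQY] = 3/2 as required.

r = 3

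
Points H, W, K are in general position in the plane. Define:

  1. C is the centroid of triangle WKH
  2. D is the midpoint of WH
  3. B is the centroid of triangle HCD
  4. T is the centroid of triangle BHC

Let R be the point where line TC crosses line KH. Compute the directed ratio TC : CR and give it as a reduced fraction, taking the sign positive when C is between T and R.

TC:CR = -7/18

Choose coordinates H = (0, 0), W = (1, 0), K = (0, 1).
1. C is the centroid of triangle WKH ⇒ C = (1/3, 1/3)
2. D is the midpoint of WH ⇒ D = (1/2, 0)
3. B is the centroid of triangle HCD ⇒ B = (5/18, 1/9)
4. T is the centroid of triangle BHC ⇒ T = (11/54, 4/27)
line TC meets KH at R = (0, -1/7)
C = T + t·(R−T) with t = -7/11, so TC:CR = -7/11:18/11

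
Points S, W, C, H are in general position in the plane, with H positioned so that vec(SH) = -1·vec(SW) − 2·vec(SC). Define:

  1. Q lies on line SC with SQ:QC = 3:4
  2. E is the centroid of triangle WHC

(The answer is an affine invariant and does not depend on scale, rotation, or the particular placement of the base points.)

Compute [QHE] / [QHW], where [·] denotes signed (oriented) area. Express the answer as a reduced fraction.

[QHE]:[QHW] = 4/15

Set S = (0, 0), W = (1, 0), C = (0, 1), H = (-1, -2); any affine frame gives the same invariant.
1. Q lies on line SC with SQ:QC = 3:4 ⇒ Q = (0, 3/7)
2. E is the centroid of triangle WHC ⇒ E = (0, -1/3)
2·[QHE] = 16/21, 2·[QHW] = 20/7
[QHE]:[QHW] = 16/21:20/7 = 4/15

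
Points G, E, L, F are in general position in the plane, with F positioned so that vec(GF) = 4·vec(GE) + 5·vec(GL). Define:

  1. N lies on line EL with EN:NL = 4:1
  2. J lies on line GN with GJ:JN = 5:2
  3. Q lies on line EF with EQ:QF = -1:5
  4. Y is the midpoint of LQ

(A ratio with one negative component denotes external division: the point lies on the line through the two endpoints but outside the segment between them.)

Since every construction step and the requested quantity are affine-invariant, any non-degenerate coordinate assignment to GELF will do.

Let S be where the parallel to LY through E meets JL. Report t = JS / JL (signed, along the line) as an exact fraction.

Work in coordinates with G = (0, 0), E = (1, 0), L = (0, 1), F = (4, 5).
1. N lies on line EL with EN:NL = 4:1 ⇒ N = (1/5, 4/5)
2. J lies on line GN with GJ:JN = 5:2 ⇒ J = (1/7, 4/7)
3. Q lies on line EF with EQ:QF = -1:5 ⇒ Q = (1/4, -5/4)
4. Y is the midpoint of LQ ⇒ Y = (1/8, -1/8)
through E parallel to LY: direction (1/8, -9/8); meets JL at S = (4/3, -3)
S = J + t·(L−J) with t = -25/3

t = -25/3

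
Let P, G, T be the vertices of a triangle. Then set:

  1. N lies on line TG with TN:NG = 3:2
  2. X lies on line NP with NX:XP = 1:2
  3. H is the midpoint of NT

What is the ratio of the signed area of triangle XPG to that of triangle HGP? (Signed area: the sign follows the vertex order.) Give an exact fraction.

Work in coordinates with P = (0, 0), G = (1, 0), T = (0, 1).
1. N lies on line TG with TN:NG = 3:2 ⇒ N = (3/5, 2/5)
2. X lies on line NP with NX:XP = 1:2 ⇒ X = (2/5, 4/15)
3. H is the midpoint of NT ⇒ H = (3/10, 7/10)
2·[XPG] = 4/15, 2·[HGP] = -7/10
[XPG]:[HGP] = 4/15:-7/10 = -8/21

[XPG]:[HGP] = -8/21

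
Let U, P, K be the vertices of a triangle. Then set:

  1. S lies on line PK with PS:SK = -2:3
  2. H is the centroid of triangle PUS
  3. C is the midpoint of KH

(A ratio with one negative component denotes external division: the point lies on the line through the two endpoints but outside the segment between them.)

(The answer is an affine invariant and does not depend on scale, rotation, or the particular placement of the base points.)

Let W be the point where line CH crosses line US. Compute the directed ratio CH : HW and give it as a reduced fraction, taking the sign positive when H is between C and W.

CH:HW = 7/4

Choose coordinates U = (0, 0), P = (1, 0), K = (0, 1).
1. S lies on line PK with PS:SK = -2:3 ⇒ S = (3, -2)
2. H is the centroid of triangle PUS ⇒ H = (4/3, -2/3)
3. C is the midpoint of KH ⇒ C = (2/3, 1/6)
line CH meets US at W = (12/7, -8/7)
H = C + t·(W−C) with t = 7/11, so CH:HW = 7/11:4/11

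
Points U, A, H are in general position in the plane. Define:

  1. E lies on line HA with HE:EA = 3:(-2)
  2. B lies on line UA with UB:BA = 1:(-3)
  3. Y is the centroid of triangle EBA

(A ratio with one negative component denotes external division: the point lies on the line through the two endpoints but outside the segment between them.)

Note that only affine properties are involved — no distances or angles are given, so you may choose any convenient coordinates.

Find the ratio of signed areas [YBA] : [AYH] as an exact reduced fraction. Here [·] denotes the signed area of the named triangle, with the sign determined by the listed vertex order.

Choose coordinates U = (0, 0), A = (1, 0), H = (0, 1).
1. E lies on line HA with HE:EA = 3:(-2) ⇒ E = (3, -2)
2. B lies on line UA with UB:BA = 1:(-3) ⇒ B = (-1/2, 0)
3. Y is the centroid of triangle EBA ⇒ Y = (7/6, -2/3)
2·[YBA] = -1, 2·[AYH] = -1/2
[YBA]:[AYH] = -1:-1/2 = 2

[YBA]:[AYH] = 2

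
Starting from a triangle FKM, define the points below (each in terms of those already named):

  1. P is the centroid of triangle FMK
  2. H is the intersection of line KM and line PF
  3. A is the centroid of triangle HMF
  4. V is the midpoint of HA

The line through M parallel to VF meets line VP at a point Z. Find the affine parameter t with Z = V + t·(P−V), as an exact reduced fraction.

Set F = (0, 0), K = (1, 0), M = (0, 1); any affine frame gives the same invariant.
1. P is the centroid of triangle FMK ⇒ P = (1/3, 1/3)
2. H is the intersection of line KM and line PF ⇒ H = (1/2, 1/2)
3. A is the centroid of triangle HMF ⇒ A = (1/6, 1/2)
4. V is the midpoint of HA ⇒ V = (1/3, 1/2)
through M parallel to VF: direction (-1/3, -1/2); meets VP at Z = (1/3, 3/2)
Z = V + t·(P−V) with t = -6

t = -6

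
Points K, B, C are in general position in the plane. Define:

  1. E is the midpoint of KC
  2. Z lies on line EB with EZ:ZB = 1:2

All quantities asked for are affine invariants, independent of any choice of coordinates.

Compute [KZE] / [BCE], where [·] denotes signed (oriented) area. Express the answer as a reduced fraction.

[KZE]:[BCE] = 1/3

Work in coordinates with K = (0, 0), B = (1, 0), C = (0, 1).
1. E is the midpoint of KC ⇒ E = (0, 1/2)
2. Z lies on line EB with EZ:ZB = 1:2 ⇒ Z = (1/3, 1/3)
2·[KZE] = 1/6, 2·[BCE] = 1/2
[KZE]:[BCE] = 1/6:1/2 = 1/3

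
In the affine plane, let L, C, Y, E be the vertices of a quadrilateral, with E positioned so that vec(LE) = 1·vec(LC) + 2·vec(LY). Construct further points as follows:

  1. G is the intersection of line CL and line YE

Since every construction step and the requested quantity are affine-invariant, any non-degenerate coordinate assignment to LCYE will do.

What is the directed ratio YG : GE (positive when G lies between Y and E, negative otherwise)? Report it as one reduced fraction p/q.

Work in coordinates with L = (0, 0), C = (1, 0), Y = (0, 1), E = (1, 2).
1. G is the intersection of line CL and line YE ⇒ G = (-1, 0)
G = Y + t·(E−Y) with t = -1, so YG:GE = t:(1−t) = -1:2

YG:GE = -1/2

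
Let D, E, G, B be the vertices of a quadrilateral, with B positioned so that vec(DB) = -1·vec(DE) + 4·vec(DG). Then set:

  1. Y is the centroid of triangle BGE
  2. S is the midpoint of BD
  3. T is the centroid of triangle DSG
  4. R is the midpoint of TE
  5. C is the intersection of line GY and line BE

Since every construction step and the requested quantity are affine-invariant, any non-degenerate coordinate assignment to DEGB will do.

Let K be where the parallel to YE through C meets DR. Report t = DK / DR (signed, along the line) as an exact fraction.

Assign D = (0, 0), E = (1, 0), G = (0, 1), B = (-1, 4) — the answer is frame-independent, so this choice is without loss of generality.
1. Y is the centroid of triangle BGE ⇒ Y = (0, 5/3)
2. S is the midpoint of BD ⇒ S = (-1/2, 2)
3. T is the centroid of triangle DSG ⇒ T = (-1/6, 1)
4. R is the midpoint of TE ⇒ R = (5/12, 1/2)
5. C is the intersection of line GY and line BE ⇒ C = (0, 2)
through C parallel to YE: direction (1, -5/3); meets DR at K = (30/43, 36/43)
K = D + t·(R−D) with t = 72/43

t = 72/43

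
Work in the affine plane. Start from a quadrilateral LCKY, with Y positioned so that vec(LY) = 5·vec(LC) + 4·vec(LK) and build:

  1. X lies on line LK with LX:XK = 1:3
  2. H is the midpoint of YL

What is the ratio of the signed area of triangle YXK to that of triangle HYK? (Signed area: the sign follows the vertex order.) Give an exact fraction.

[YXK]:[HYK] = -3/2

Work in coordinates with L = (0, 0), C = (1, 0), K = (0, 1), Y = (5, 4).
1. X lies on line LK with LX:XK = 1:3 ⇒ X = (0, 1/4)
2. H is the midpoint of YL ⇒ H = (5/2, 2)
2·[YXK] = -15/4, 2·[HYK] = 5/2
[YXK]:[HYK] = -15/4:5/2 = -3/2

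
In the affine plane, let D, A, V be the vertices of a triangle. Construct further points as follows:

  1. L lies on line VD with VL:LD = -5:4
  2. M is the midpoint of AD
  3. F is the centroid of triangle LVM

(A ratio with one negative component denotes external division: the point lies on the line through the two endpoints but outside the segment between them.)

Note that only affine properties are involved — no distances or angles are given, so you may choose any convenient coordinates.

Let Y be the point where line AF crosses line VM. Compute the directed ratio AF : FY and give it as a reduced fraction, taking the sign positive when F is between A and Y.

AF:FY = -8/5

Assign D = (0, 0), A = (1, 0), V = (0, 1) — the answer is frame-independent, so this choice is without loss of generality.
1. L lies on line VD with VL:LD = -5:4 ⇒ L = (0, -4)
2. M is the midpoint of AD ⇒ M = (1/2, 0)
3. F is the centroid of triangle LVM ⇒ F = (1/6, -1)
line AF meets VM at Y = (11/16, -3/8)
F = A + t·(Y−A) with t = 8/3, so AF:FY = 8/3:-5/3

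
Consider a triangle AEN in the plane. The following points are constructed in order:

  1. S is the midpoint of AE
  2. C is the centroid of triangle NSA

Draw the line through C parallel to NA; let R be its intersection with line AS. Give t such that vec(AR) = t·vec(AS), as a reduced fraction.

Choose coordinates A = (0, 0), E = (1, 0), N = (0, 1).
1. S is the midpoint of AE ⇒ S = (1/2, 0)
2. C is the centroid of triangle NSA ⇒ C = (1/6, 1/3)
through C parallel to NA: direction (0, -1); meets AS at R = (1/6, 0)
R = A + t·(S−A) with t = 1/3

t = 1/3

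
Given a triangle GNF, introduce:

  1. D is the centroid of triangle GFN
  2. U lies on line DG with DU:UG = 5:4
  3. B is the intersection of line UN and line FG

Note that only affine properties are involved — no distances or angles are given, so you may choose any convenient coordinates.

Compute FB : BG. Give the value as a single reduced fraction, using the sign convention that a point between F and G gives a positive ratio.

Set G = (0, 0), N = (1, 0), F = (0, 1); any affine frame gives the same invariant.
1. D is the centroid of triangle GFN ⇒ D = (1/3, 1/3)
2. U lies on line DG with DU:UG = 5:4 ⇒ U = (4/27, 4/27)
3. B is the intersection of line UN and line FG ⇒ B = (0, 4/23)
B = F + t·(G−F) with t = 19/23, so FB:BG = t:(1−t) = 19/23:4/23

FB:BG = 19/4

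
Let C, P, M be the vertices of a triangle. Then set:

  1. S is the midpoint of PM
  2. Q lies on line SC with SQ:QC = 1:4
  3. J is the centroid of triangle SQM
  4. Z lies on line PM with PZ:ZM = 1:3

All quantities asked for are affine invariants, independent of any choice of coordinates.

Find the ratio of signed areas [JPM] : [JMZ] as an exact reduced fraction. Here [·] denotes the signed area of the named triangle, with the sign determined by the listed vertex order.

[JPM]:[JMZ] = -4/3

Work in coordinates with C = (0, 0), P = (1, 0), M = (0, 1).
1. S is the midpoint of PM ⇒ S = (1/2, 1/2)
2. Q lies on line SC with SQ:QC = 1:4 ⇒ Q = (2/5, 2/5)
3. J is the centroid of triangle SQM ⇒ J = (3/10, 19/30)
4. Z lies on line PM with PZ:ZM = 1:3 ⇒ Z = (3/4, 1/4)
2·[JPM] = 1/15, 2·[JMZ] = -1/20
[JPM]:[JMZ] = 1/15:-1/20 = -4/3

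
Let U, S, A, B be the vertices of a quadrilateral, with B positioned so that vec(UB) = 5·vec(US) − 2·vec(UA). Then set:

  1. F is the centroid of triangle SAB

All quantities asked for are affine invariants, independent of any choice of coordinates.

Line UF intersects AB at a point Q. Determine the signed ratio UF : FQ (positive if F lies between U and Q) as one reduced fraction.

UF:FQ = 13/2

Assign U = (0, 0), S = (1, 0), A = (0, 1), B = (5, -2) — the answer is frame-independent, so this choice is without loss of generality.
1. F is the centroid of triangle SAB ⇒ F = (2, -1/3)
line UF meets AB at Q = (30/13, -5/13)
F = U + t·(Q−U) with t = 13/15, so UF:FQ = 13/15:2/15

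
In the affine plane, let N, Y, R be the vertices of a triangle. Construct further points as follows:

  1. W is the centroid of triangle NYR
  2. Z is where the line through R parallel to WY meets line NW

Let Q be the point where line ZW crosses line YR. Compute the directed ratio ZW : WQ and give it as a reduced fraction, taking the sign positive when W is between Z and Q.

ZW:WQ = -2

Assign N = (0, 0), Y = (1, 0), R = (0, 1) — the answer is frame-independent, so this choice is without loss of generality.
1. W is the centroid of triangle NYR ⇒ W = (1/3, 1/3)
2. Z is where the line through R parallel to WY meets line NW ⇒ Z = (2/3, 2/3)
line ZW meets YR at Q = (1/2, 1/2)
W = Z + t·(Q−Z) with t = 2, so ZW:WQ = 2:-1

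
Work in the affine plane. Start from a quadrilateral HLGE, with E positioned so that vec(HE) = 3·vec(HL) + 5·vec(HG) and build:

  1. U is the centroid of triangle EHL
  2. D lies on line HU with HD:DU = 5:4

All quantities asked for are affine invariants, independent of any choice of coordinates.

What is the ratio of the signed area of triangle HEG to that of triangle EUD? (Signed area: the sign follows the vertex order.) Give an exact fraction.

Set H = (0, 0), L = (1, 0), G = (0, 1), E = (3, 5); any affine frame gives the same invariant.
1. U is the centroid of triangle EHL ⇒ U = (4/3, 5/3)
2. D lies on line HU with HD:DU = 5:4 ⇒ D = (20/27, 25/27)
2·[HEG] = 3, 2·[EUD] = -20/27
[HEG]:[EUD] = 3:-20/27 = -81/20

[HEG]:[EUD] = -81/20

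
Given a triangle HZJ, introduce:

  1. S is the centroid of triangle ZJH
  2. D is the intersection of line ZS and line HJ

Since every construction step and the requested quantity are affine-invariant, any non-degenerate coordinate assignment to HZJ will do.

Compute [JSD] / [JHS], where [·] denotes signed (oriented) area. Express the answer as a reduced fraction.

[JSD]:[JHS] = -1/2

Assign H = (0, 0), Z = (1, 0), J = (0, 1) — the answer is frame-independent, so this choice is without loss of generality.
1. S is the centroid of triangle ZJH ⇒ S = (1/3, 1/3)
2. D is the intersection of line ZS and line HJ ⇒ D = (0, 1/2)
2·[JSD] = -1/6, 2·[JHS] = 1/3
[JSD]:[JHS] = -1/6:1/3 = -1/2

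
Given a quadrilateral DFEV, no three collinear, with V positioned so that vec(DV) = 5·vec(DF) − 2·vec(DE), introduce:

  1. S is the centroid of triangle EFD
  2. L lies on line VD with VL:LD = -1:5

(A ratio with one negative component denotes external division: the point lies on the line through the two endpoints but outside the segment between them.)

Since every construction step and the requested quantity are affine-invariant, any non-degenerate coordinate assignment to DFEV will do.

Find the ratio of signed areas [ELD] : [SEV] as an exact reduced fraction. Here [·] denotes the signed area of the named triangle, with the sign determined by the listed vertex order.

[ELD]:[SEV] = 75/28

Assign D = (0, 0), F = (1, 0), E = (0, 1), V = (5, -2) — the answer is frame-independent, so this choice is without loss of generality.
1. S is the centroid of triangle EFD ⇒ S = (1/3, 1/3)
2. L lies on line VD with VL:LD = -1:5 ⇒ L = (25/4, -5/2)
2·[ELD] = -25/4, 2·[SEV] = -7/3
[ELD]:[SEV] = -25/4:-7/3 = 75/28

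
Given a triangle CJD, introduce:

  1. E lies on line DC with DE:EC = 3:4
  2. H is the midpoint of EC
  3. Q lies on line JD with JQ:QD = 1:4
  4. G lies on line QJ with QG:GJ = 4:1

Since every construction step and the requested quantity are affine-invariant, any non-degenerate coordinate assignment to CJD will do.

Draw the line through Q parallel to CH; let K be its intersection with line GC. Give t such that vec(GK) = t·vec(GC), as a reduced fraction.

t = 1/6

Assign C = (0, 0), J = (1, 0), D = (0, 1) — the answer is frame-independent, so this choice is without loss of generality.
1. E lies on line DC with DE:EC = 3:4 ⇒ E = (0, 4/7)
2. H is the midpoint of EC ⇒ H = (0, 2/7)
3. Q lies on line JD with JQ:QD = 1:4 ⇒ Q = (4/5, 1/5)
4. G lies on line QJ with QG:GJ = 4:1 ⇒ G = (24/25, 1/25)
through Q parallel to CH: direction (0, 2/7); meets GC at K = (4/5, 1/30)
K = G + t·(C−G) with t = 1/6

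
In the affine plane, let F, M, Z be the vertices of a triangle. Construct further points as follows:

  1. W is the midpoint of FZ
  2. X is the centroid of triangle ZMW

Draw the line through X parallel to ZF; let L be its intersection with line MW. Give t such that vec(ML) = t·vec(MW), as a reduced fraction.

t = 2/3

Assign F = (0, 0), M = (1, 0), Z = (0, 1) — the answer is frame-independent, so this choice is without loss of generality.
1. W is the midpoint of FZ ⇒ W = (0, 1/2)
2. X is the centroid of triangle ZMW ⇒ X = (1/3, 1/2)
through X parallel to ZF: direction (0, -1); meets MW at L = (1/3, 1/3)
L = M + t·(W−M) with t = 2/3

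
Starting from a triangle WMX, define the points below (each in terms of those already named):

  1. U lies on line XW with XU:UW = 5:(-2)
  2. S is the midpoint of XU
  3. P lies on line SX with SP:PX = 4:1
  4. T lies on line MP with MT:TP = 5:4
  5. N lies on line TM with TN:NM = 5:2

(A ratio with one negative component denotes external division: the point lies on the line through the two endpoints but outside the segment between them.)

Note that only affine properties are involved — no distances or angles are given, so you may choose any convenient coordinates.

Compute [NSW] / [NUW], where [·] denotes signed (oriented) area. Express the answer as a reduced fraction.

[NSW]:[NUW] = -1/4

Set W = (0, 0), M = (1, 0), X = (0, 1); any affine frame gives the same invariant.
1. U lies on line XW with XU:UW = 5:(-2) ⇒ U = (0, -2/3)
2. S is the midpoint of XU ⇒ S = (0, 1/6)
3. P lies on line SX with SP:PX = 4:1 ⇒ P = (0, 5/6)
4. T lies on line MP with MT:TP = 5:4 ⇒ T = (4/9, 25/54)
5. N lies on line TM with TN:NM = 5:2 ⇒ N = (53/63, 25/189)
2·[NSW] = 53/378, 2·[NUW] = -106/189
[NSW]:[NUW] = 53/378:-106/189 = -1/4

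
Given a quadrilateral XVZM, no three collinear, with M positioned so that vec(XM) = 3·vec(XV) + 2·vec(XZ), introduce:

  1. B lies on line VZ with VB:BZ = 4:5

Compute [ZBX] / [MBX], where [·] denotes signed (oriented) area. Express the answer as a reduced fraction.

Choose coordinates X = (0, 0), V = (1, 0), Z = (0, 1), M = (3, 2).
1. B lies on line VZ with VB:BZ = 4:5 ⇒ B = (5/9, 4/9)
2·[ZBX] = -5/9, 2·[MBX] = 2/9
[ZBX]:[MBX] = -5/9:2/9 = -5/2

[ZBX]:[MBX] = -5/2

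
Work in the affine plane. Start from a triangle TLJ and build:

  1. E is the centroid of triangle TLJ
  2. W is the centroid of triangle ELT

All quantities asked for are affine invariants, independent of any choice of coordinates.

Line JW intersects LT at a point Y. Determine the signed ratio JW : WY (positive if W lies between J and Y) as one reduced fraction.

JW:WY = 8

Assign T = (0, 0), L = (1, 0), J = (0, 1) — the answer is frame-independent, so this choice is without loss of generality.
1. E is the centroid of triangle TLJ ⇒ E = (1/3, 1/3)
2. W is the centroid of triangle ELT ⇒ W = (4/9, 1/9)
line JW meets LT at Y = (1/2, 0)
W = J + t·(Y−J) with t = 8/9, so JW:WY = 8/9:1/9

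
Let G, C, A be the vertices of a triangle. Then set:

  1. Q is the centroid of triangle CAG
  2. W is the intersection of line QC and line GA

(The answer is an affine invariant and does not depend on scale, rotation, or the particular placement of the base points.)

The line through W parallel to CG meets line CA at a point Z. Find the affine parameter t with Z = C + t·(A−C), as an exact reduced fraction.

t = 1/2

Work in coordinates with G = (0, 0), C = (1, 0), A = (0, 1).
1. Q is the centroid of triangle CAG ⇒ Q = (1/3, 1/3)
2. W is the intersection of line QC and line GA ⇒ W = (0, 1/2)
through W parallel to CG: direction (-1, 0); meets CA at Z = (1/2, 1/2)
Z = C + t·(A−C) with t = 1/2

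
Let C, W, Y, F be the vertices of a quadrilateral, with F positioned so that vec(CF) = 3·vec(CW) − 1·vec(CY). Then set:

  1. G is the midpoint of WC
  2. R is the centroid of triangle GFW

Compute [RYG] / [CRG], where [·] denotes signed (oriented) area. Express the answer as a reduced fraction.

Set C = (0, 0), W = (1, 0), Y = (0, 1), F = (3, -1); any affine frame gives the same invariant.
1. G is the midpoint of WC ⇒ G = (1/2, 0)
2. R is the centroid of triangle GFW ⇒ R = (3/2, -1/3)
2·[RYG] = 5/6, 2·[CRG] = 1/6
[RYG]:[CRG] = 5/6:1/6 = 5

[RYG]:[CRG] = 5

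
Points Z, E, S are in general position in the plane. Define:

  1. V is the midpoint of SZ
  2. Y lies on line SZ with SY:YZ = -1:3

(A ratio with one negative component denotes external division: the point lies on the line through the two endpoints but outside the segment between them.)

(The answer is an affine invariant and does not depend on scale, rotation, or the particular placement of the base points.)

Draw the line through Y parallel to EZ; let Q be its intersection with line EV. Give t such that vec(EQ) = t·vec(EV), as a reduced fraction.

Assign Z = (0, 0), E = (1, 0), S = (0, 1) — the answer is frame-independent, so this choice is without loss of generality.
1. V is the midpoint of SZ ⇒ V = (0, 1/2)
2. Y lies on line SZ with SY:YZ = -1:3 ⇒ Y = (0, 3/2)
through Y parallel to EZ: direction (-1, 0); meets EV at Q = (-2, 3/2)
Q = E + t·(V−E) with t = 3

t = 3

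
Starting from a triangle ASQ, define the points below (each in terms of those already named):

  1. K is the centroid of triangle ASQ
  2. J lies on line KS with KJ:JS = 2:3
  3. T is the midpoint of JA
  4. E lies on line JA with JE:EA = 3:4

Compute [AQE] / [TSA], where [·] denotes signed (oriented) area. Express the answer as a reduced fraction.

[AQE]:[TSA] = 24/7

Set A = (0, 0), S = (1, 0), Q = (0, 1); any affine frame gives the same invariant.
1. K is the centroid of triangle ASQ ⇒ K = (1/3, 1/3)
2. J lies on line KS with KJ:JS = 2:3 ⇒ J = (3/5, 1/5)
3. T is the midpoint of JA ⇒ T = (3/10, 1/10)
4. E lies on line JA with JE:EA = 3:4 ⇒ E = (12/35, 4/35)
2·[AQE] = -12/35, 2·[TSA] = -1/10
[AQE]:[TSA] = -12/35:-1/10 = 24/7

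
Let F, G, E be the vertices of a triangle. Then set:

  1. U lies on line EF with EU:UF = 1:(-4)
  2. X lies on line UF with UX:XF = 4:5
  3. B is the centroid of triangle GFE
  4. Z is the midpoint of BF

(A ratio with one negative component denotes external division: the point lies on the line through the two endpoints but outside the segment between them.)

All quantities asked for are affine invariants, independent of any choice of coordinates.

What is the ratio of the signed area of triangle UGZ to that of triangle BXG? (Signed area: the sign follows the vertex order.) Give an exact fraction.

Set F = (0, 0), G = (1, 0), E = (0, 1); any affine frame gives the same invariant.
1. U lies on line EF with EU:UF = 1:(-4) ⇒ U = (0, 4/3)
2. X lies on line UF with UX:XF = 4:5 ⇒ X = (0, 20/27)
3. B is the centroid of triangle GFE ⇒ B = (1/3, 1/3)
4. Z is the midpoint of BF ⇒ Z = (1/6, 1/6)
2·[UGZ] = -17/18, 2·[BXG] = -13/81
[UGZ]:[BXG] = -17/18:-13/81 = 153/26

[UGZ]:[BXG] = 153/26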